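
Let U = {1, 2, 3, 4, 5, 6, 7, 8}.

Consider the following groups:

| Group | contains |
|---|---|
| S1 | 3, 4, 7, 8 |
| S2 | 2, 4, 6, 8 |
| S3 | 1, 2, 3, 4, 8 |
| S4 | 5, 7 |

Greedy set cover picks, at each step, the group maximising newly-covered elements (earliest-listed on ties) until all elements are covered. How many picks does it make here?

3

Greedy: pick S3 (covers 5 new) → pick S4 (covers 2 new) → pick S2 (covers 1 new). Total picks: 3.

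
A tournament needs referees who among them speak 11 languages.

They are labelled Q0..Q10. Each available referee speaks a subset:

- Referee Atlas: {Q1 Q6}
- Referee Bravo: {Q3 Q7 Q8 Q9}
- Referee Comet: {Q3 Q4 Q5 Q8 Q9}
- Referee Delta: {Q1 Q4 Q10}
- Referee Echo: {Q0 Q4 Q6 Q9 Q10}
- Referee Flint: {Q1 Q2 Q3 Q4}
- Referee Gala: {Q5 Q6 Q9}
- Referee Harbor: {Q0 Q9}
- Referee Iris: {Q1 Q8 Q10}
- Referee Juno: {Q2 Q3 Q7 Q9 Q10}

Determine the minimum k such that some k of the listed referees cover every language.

Take {Atlas, Comet, Harbor, Juno}. Their union is {Q0, Q1, Q2, Q3, Q4, Q5, Q6, Q7, Q8, Q9, Q10}, which is all 11 languages.
No 3 of the 10 referees cover everything (all 120 combinations miss at least one language), so 4 is optimal.

4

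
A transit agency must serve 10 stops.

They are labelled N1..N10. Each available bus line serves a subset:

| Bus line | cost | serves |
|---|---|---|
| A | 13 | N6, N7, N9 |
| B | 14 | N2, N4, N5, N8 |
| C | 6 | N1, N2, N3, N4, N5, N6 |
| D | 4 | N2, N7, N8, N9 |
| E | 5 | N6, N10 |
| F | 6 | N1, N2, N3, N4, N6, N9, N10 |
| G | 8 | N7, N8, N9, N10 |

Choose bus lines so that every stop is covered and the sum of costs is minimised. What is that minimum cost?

14

C, G together cover every stop (C ∪ G = {N1, N2, N3, N4, N5, N6, N7, N8, N9, N10}); total cost 6 + 8 = 14.
The greedy pick F, D, C costs 16; no covering selection beats 14.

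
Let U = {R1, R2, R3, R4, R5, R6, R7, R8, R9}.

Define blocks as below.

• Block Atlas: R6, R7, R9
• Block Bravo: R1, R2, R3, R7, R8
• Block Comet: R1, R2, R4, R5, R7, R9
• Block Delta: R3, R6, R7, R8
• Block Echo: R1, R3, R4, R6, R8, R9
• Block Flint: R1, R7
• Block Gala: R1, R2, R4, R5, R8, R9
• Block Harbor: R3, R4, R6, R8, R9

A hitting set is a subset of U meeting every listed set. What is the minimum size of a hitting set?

2

H = {R7, R9} meets every block (each contains at least one member of H), and |H| = 2.
The blocks Flint, Harbor are pairwise disjoint, so any hitting set needs a separate item for each — at least 2. Hence 2 is optimal.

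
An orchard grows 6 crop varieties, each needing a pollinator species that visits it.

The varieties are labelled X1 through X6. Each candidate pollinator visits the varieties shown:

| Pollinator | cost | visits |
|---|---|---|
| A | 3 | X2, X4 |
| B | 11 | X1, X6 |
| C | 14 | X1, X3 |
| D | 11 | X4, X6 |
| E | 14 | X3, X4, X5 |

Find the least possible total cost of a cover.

28

A, B, E together cover every variety (A ∪ B ∪ E = {X1, X2, X3, X4, X5, X6}); total cost 3 + 11 + 14 = 28.
No covering selection has total cost below 28.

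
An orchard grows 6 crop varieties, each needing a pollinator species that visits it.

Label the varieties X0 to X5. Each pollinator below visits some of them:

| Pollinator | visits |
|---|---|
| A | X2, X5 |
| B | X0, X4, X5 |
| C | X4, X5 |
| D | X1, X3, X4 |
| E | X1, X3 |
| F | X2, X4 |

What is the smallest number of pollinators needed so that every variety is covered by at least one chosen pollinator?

3

B and E and F together: B ∪ E ∪ F = {X0, X1, X2, X3, X4, X5} — every variety is covered.
Only B contains X0, so B is forced; the remaining 3 varieties need at least 2 more pollinators (each remaining pollinator adds at most 2) — so at least 3 pollinators are needed, and 3 is optimal.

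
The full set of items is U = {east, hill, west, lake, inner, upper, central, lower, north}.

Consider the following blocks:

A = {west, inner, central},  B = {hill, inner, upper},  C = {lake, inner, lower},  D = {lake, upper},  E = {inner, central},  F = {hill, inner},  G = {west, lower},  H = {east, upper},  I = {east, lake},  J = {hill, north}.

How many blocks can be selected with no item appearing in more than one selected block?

E, G, I, J are pairwise disjoint (E={inner,central}; G={west,lower}; I={east,lake}; J={hill,north}).
Every remaining block overlaps one of these, and no 5 of the listed blocks are pairwise disjoint, so 4 is the maximum.

4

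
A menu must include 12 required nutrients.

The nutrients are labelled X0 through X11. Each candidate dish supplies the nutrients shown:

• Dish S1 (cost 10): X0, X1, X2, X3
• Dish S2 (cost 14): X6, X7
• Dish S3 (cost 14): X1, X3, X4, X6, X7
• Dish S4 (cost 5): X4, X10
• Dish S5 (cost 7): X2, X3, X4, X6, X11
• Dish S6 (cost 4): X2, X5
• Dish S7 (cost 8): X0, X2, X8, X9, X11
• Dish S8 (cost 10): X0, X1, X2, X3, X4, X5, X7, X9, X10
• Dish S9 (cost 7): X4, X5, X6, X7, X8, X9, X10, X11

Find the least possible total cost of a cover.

S8, S9 together cover every nutrient (S8 ∪ S9 = {X0, X1, X2, X3, X4, X5, X6, X7, X8, X9, X10, X11}); total cost 10 + 7 = 17.
No covering selection has total cost below 17.

17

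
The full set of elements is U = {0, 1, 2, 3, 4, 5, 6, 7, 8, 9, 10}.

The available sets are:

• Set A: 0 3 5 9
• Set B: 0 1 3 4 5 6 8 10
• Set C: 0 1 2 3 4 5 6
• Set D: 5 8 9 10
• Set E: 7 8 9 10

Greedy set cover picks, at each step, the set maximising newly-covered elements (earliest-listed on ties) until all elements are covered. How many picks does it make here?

3

Greedy: pick B (covers 8 new) → pick E (covers 2 new) → pick C (covers 1 new). Total picks: 3.
(The true minimum cover uses only 2 sets, so greedy is not optimal here.)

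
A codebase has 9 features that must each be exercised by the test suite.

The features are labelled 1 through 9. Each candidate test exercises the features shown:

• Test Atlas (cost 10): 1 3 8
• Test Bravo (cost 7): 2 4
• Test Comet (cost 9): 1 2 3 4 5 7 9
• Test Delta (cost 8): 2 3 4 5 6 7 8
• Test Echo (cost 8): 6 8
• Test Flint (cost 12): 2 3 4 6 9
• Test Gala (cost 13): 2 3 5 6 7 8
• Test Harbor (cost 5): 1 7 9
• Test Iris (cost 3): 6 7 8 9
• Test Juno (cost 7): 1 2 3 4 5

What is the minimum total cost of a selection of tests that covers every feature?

Iris, Juno together cover every feature (Iris ∪ Juno = {1, 2, 3, 4, 5, 6, 7, 8, 9}); total cost 3 + 7 = 10.
No covering selection has total cost below 10.

10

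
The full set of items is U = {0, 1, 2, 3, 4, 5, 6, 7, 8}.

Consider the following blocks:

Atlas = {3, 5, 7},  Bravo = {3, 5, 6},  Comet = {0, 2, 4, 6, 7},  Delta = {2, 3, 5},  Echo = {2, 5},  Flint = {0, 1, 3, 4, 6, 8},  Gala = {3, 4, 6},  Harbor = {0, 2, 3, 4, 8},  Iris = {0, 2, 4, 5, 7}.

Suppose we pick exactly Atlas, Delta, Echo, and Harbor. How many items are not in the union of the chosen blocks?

2

Union of Atlas, Delta, Echo, Harbor = {0, 2, 3, 4, 5, 7, 8}.
Not covered: 1, 6 — 2 items.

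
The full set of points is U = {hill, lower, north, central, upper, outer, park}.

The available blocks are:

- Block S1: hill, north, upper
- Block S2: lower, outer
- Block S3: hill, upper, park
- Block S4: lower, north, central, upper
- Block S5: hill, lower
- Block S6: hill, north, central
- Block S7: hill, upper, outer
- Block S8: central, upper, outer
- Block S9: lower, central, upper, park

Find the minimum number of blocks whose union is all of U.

3

S3 and S4 and S7 together: S3 ∪ S4 ∪ S7 = {hill, lower, north, central, upper, outer, park} — every point is covered.
No 2 of the 9 blocks cover everything (all 36 combinations miss at least one point), so 3 is optimal.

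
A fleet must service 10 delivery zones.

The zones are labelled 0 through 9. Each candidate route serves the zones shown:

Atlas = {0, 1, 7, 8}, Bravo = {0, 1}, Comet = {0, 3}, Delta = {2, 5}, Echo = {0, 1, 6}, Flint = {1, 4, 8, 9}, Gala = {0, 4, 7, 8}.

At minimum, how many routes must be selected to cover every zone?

5

Comet and Delta and Echo and Flint and Gala together: Comet ∪ Delta ∪ Echo ∪ Flint ∪ Gala = {0, 1, 2, 3, 4, 5, 6, 7, 8, 9} — every zone is covered.
No 4 of the 7 routes cover everything (all 35 combinations miss at least one zone), so 5 is optimal.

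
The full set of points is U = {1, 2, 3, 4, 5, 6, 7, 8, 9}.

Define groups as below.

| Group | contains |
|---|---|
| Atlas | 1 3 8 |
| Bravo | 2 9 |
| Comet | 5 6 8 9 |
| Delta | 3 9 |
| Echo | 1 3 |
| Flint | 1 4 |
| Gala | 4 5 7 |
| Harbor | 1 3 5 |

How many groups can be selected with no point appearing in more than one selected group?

Atlas, Bravo, Gala are pairwise disjoint (Atlas={1,3,8}; Bravo={2,9}; Gala={4,5,7}).
Every remaining group overlaps one of these, and no 4 of the listed groups are pairwise disjoint, so 3 is the maximum.

3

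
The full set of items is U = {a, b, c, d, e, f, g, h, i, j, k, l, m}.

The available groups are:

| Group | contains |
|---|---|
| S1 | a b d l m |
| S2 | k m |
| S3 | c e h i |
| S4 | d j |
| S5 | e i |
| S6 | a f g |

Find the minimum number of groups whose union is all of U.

5

S1 and S2 and S3 and S4 and S6 together: S1 ∪ S2 ∪ S3 ∪ S4 ∪ S6 = {a, b, c, d, e, f, g, h, i, j, k, l, m} — every item is covered.
No 4 of the 6 groups cover everything (all 15 combinations miss at least one item), so 5 is optimal.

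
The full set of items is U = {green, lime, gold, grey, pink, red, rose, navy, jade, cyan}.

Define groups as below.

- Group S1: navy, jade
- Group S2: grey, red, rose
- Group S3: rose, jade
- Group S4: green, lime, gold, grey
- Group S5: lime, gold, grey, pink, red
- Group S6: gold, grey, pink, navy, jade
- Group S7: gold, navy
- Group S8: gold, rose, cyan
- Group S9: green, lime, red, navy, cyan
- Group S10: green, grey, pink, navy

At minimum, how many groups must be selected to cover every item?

S2 and S6 and S9 together: S2 ∪ S6 ∪ S9 = {green, lime, gold, grey, pink, red, rose, navy, jade, cyan} — every item is covered.
No 2 of the 10 groups cover everything (all 45 combinations miss at least one item), so 3 is optimal.

3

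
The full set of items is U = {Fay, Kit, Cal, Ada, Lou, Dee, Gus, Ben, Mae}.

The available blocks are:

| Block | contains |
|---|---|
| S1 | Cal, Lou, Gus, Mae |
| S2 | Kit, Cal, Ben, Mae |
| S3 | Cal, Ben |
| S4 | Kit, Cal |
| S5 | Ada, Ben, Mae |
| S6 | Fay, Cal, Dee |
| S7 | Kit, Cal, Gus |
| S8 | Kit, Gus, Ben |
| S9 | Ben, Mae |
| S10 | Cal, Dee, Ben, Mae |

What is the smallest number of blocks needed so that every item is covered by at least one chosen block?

4

S1 and S4 and S5 and S6 together: S1 ∪ S4 ∪ S5 ∪ S6 = {Fay, Kit, Cal, Ada, Lou, Dee, Gus, Ben, Mae} — every item is covered.
Only S1 contains Lou, so S1 is forced; the remaining 5 items need at least 3 more blocks (each remaining block adds at most 2) — so at least 4 blocks are needed, and 4 is optimal.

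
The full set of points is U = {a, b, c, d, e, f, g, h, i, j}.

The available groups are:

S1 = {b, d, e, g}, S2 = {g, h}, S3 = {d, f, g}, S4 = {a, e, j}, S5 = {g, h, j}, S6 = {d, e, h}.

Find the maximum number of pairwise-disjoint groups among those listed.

S3, S4 are pairwise disjoint (S3={d,f,g}; S4={a,e,j}).
Every remaining group overlaps one of these, and no 3 of the listed groups are pairwise disjoint, so 2 is the maximum.

2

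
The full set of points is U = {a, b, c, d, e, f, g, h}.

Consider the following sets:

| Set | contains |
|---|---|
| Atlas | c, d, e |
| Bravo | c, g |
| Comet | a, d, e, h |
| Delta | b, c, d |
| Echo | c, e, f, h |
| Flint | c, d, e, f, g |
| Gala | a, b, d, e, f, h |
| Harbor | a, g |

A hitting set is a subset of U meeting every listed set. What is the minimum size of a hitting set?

The 2 points {a, c} hit every set.
The sets Delta, Harbor are pairwise disjoint, so any hitting set needs a separate point for each — at least 2. Hence 2 is optimal.

2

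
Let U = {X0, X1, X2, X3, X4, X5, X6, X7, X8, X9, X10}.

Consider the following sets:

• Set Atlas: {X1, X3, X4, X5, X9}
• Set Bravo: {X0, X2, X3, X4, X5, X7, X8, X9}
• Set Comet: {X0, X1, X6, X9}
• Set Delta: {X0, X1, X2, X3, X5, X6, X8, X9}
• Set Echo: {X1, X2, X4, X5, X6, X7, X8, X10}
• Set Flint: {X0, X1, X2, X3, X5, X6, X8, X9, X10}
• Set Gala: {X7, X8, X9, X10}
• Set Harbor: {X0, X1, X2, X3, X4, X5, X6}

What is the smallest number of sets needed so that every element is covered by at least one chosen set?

Gala and Harbor together: Gala ∪ Harbor = {X0, X1, X2, X3, X4, X5, X6, X7, X8, X9, X10} — every element is covered.
No single set has all 11 elements (the largest, Flint, has 9), so 2 is optimal.

2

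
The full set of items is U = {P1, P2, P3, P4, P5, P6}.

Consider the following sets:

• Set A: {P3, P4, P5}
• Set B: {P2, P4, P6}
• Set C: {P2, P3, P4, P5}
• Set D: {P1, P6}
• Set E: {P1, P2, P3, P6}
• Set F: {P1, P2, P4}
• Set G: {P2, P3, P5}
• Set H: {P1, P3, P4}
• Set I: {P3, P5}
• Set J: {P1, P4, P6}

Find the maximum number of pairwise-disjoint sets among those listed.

2

F, I are pairwise disjoint (F={P1,P2,P4}; I={P3,P5}).
Every remaining set overlaps one of these, and no 3 of the listed sets are pairwise disjoint, so 2 is the maximum.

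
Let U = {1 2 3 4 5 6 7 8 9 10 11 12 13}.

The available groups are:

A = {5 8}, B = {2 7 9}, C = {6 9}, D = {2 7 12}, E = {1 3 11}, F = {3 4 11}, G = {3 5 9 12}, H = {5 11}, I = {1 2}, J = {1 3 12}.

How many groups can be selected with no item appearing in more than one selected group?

4

A, C, D, F are pairwise disjoint (A={5,8}; C={6,9}; D={2,7,12}; F={3,4,11}).
Every remaining group overlaps one of these, and no 5 of the listed groups are pairwise disjoint, so 4 is the maximum.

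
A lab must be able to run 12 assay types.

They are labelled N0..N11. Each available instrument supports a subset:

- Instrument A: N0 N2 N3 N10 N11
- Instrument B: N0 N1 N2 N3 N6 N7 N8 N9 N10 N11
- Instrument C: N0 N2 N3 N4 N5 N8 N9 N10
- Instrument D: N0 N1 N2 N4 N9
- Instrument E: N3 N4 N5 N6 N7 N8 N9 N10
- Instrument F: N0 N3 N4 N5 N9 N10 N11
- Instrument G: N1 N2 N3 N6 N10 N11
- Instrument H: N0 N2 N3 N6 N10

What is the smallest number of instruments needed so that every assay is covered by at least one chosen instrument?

2

B and C together: B ∪ C = {N0, N1, N2, N3, N4, N5, N6, N7, N8, N9, N10, N11} — every assay is covered.
No single instrument has all 12 assays (the largest, B, has 10), so 2 is optimal.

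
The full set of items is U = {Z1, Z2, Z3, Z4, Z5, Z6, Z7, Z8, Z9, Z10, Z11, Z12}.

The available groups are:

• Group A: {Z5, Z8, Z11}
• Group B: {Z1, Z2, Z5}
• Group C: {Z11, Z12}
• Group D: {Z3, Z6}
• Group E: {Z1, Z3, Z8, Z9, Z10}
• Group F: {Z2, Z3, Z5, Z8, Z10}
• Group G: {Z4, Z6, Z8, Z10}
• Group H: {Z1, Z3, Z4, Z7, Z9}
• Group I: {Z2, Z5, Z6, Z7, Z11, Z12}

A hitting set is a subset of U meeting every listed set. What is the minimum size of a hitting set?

4

T = {Z2, Z6, Z9, Z11} meets every group (each contains at least one member of T), and |T| = 4.
No choice of 3 items meets every group, so 4 is the minimum.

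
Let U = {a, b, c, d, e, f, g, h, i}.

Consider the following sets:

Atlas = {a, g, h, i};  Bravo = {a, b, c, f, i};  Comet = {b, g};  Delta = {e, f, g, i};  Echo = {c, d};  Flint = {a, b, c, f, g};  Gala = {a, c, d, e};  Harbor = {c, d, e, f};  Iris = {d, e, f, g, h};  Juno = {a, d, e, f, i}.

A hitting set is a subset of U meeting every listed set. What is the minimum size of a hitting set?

3

Take T = {d, g, i}. Each listed set contains at least one of these, so T is a hitting set of size 3.
No choice of 2 items meets every set, so 3 is the minimum.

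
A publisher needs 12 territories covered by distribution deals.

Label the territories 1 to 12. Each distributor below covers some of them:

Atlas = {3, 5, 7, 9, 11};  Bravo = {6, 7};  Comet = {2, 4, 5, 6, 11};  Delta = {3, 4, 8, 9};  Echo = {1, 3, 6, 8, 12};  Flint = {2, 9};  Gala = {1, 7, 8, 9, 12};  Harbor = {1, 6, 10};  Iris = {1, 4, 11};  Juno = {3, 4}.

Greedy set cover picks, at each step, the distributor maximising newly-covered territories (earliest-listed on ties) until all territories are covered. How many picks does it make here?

Greedy: pick Atlas (covers 5 new) → pick Echo (covers 4 new) → pick Comet (covers 2 new) → pick Harbor (covers 1 new). Total picks: 4.

4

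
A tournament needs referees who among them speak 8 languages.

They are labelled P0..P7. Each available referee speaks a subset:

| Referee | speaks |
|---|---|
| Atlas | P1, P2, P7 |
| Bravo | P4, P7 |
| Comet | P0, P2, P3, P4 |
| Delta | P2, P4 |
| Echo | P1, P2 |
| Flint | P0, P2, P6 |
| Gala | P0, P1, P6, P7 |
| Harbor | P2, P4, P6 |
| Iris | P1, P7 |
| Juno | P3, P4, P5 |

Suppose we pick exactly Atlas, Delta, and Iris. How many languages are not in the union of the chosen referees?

Union of Atlas, Delta, Iris = {P1, P2, P4, P7}.
Not covered: P0, P3, P5, P6 — 4 languages.

4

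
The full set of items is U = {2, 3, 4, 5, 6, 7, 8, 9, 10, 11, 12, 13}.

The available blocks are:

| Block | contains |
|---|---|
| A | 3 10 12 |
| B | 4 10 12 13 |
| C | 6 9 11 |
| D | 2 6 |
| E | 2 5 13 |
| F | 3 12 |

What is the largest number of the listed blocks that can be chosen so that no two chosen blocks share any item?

C, E, F are pairwise disjoint (C={6,9,11}; E={2,5,13}; F={3,12}).
Every remaining block overlaps one of these, and no 4 of the listed blocks are pairwise disjoint, so 3 is the maximum.

3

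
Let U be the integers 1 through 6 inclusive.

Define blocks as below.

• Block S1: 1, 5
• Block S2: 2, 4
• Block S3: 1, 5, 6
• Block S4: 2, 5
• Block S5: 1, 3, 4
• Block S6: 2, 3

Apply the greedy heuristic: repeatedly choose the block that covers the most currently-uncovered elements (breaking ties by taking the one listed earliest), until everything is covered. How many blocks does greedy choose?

Greedy: pick S3 (covers 3 new) → pick S2 (covers 2 new) → pick S5 (covers 1 new). Total picks: 3.

3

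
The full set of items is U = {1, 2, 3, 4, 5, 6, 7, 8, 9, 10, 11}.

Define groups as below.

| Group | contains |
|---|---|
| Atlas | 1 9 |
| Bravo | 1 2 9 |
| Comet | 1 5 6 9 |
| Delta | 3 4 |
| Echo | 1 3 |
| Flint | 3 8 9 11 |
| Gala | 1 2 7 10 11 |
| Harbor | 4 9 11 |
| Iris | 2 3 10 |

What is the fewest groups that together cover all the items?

4

Comet, Flint, Gala, and Harbor cover everything between them: the union {1, 2, 3, 4, 5, 6, 7, 8, 9, 10, 11} is all of U.
No 3 of the 9 groups cover everything (all 84 combinations miss at least one item), so 4 is optimal.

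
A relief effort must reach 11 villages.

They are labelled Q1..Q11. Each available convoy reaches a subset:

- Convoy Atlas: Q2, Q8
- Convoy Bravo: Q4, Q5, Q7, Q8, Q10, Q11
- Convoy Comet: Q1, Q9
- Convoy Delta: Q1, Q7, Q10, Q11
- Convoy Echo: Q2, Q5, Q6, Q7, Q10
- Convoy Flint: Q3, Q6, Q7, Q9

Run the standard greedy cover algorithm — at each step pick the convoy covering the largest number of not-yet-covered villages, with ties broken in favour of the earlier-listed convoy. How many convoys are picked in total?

Greedy: pick Bravo (covers 6 new) → pick Flint (covers 3 new) → pick Atlas (covers 1 new) → pick Comet (covers 1 new). Total picks: 4.

4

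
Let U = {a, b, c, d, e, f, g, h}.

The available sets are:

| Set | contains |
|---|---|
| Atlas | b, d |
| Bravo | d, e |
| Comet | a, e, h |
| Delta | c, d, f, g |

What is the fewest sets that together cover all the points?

3

Atlas and Comet and Delta together: Atlas ∪ Comet ∪ Delta = {a, b, c, d, e, f, g, h} — every point is covered.
Only Comet contains a, so Comet is forced; the remaining 5 points need at least 2 more sets (each remaining set adds at most 4) — so at least 3 sets are needed, and 3 is optimal.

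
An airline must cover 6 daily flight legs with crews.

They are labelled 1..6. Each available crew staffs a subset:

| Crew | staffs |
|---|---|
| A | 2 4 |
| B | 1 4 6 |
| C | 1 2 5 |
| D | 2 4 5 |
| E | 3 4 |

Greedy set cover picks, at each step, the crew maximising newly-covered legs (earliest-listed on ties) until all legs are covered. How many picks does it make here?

3

Greedy: pick B (covers 3 new) → pick C (covers 2 new) → pick E (covers 1 new). Total picks: 3.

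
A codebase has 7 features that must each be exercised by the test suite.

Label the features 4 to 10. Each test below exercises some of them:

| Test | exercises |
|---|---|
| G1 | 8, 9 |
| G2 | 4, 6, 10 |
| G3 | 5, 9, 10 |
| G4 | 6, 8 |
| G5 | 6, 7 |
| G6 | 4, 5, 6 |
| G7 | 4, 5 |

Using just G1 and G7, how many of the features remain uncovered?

3

Union of G1, G7 = {4, 5, 8, 9}.
Not covered: 6, 7, 10 — 3 features.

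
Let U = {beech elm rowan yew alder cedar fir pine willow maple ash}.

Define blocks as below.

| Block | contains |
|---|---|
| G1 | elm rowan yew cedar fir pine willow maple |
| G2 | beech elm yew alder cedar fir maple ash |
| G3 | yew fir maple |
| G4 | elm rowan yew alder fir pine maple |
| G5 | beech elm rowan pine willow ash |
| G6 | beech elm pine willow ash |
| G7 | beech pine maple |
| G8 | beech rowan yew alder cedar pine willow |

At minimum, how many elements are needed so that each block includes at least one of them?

Take H = {willow, maple}. Each listed block contains at least one of these, so H is a hitting set of size 2.
The blocks G3, G5 are pairwise disjoint, so any hitting set needs a separate element for each — at least 2. Hence 2 is optimal.

2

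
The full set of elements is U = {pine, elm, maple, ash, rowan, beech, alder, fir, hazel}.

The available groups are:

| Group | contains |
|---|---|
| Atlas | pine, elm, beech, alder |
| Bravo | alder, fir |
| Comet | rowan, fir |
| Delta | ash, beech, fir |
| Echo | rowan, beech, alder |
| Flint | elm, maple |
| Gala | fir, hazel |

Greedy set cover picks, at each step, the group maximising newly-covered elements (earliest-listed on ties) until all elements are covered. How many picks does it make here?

5

Greedy: pick Atlas (covers 4 new) → pick Comet (covers 2 new) → pick Delta (covers 1 new) → pick Flint (covers 1 new) → pick Gala (covers 1 new). Total picks: 5.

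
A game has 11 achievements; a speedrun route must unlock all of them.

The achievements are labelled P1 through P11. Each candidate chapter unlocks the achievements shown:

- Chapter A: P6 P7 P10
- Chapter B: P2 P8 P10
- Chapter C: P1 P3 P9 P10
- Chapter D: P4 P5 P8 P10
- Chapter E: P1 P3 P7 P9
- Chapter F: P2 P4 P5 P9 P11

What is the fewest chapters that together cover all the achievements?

4

A and C and D and F together: A ∪ C ∪ D ∪ F = {P1, P2, P3, P4, P5, P6, P7, P8, P9, P10, P11} — every achievement is covered.
No 3 of the 6 chapters cover everything (all 20 combinations miss at least one achievement), so 4 is optimal.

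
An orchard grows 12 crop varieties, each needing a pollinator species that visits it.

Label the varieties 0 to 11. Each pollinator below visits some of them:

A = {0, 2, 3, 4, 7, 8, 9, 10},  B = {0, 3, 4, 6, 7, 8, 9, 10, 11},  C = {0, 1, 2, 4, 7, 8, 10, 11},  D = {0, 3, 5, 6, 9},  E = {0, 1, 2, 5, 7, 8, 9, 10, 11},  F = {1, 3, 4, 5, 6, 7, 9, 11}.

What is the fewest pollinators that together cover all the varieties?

C and D together: C ∪ D = {0, 1, 2, 3, 4, 5, 6, 7, 8, 9, 10, 11} — every variety is covered.
No single pollinator has all 12 varieties (the largest, B, has 9), so 2 is optimal.

2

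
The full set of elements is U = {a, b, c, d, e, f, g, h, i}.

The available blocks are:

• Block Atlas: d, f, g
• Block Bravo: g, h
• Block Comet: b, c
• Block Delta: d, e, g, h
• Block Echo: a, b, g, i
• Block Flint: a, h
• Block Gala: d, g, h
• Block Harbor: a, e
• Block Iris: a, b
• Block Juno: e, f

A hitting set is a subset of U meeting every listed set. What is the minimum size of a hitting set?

4

The 4 elements {a, c, e, g} hit every block.
No choice of 3 elements meets every block, so 4 is the minimum.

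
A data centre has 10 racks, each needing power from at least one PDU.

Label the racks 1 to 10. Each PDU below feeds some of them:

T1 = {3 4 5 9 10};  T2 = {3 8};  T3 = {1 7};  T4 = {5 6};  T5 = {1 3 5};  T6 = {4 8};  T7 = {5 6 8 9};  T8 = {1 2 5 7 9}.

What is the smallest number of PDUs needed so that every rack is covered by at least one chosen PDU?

3

Take {T1, T7, T8}. Their union is {1, 2, 3, 4, 5, 6, 7, 8, 9, 10}, which is all 10 racks.
Only T8 contains 2, so T8 is forced; the remaining 5 racks need at least 2 more PDUs (each remaining PDU adds at most 3) — so at least 3 PDUs are needed, and 3 is optimal.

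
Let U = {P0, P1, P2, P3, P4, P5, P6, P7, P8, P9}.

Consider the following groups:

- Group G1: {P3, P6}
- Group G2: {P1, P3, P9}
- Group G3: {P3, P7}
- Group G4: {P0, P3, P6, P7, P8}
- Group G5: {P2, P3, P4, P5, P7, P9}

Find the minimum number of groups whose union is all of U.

3

G2 and G4 and G5 together: G2 ∪ G4 ∪ G5 = {P0, P1, P2, P3, P4, P5, P6, P7, P8, P9} — every point is covered.
Only G4 contains P0, so G4 is forced; the remaining 5 points need at least 2 more groups (each remaining group adds at most 4) — so at least 3 groups are needed, and 3 is optimal.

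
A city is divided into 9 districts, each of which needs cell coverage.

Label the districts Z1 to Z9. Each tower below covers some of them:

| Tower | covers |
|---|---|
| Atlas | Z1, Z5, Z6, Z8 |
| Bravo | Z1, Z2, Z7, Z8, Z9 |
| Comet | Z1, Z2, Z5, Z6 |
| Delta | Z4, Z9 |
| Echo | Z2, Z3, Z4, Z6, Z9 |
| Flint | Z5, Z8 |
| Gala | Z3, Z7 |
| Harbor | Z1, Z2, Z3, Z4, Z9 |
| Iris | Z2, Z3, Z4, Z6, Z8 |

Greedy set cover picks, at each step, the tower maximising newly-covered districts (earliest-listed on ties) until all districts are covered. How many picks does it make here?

Greedy: pick Bravo (covers 5 new) → pick Echo (covers 3 new) → pick Atlas (covers 1 new). Total picks: 3.

3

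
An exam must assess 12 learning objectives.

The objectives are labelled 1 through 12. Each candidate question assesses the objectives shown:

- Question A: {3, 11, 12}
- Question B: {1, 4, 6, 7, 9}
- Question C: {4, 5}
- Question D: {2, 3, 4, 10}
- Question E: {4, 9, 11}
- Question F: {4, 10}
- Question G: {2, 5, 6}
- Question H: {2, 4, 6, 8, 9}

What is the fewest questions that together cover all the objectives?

5

A and B and C and D and H together: A ∪ B ∪ C ∪ D ∪ H = {1, 2, 3, 4, 5, 6, 7, 8, 9, 10, 11, 12} — every objective is covered.
No 4 of the 8 questions cover everything (all 70 combinations miss at least one objective), so 5 is optimal.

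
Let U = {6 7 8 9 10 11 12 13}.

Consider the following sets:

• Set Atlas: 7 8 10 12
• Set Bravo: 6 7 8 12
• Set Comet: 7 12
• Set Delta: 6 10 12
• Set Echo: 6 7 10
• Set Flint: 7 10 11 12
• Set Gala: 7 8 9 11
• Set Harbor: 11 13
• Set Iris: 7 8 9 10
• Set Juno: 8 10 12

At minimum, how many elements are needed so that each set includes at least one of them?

3

H = {7, 10, 11} meets every set (each contains at least one member of H), and |H| = 3.
No choice of 2 elements meets every set, so 3 is the minimum.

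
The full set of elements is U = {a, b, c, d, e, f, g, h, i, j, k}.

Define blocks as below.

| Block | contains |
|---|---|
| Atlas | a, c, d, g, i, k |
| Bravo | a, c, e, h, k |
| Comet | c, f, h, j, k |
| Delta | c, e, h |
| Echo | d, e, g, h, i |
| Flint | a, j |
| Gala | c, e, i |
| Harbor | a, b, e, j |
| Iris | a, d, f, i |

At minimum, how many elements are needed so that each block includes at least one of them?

3

Take T = {a, c, g}. Each listed block contains at least one of these, so T is a hitting set of size 3.
No choice of 2 elements meets every block, so 3 is the minimum.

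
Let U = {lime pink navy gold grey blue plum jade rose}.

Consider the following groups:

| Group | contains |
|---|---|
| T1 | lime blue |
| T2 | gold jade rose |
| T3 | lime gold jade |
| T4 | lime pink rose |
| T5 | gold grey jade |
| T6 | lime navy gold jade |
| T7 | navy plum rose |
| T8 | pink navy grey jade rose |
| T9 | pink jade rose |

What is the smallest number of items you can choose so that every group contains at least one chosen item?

The 3 items {lime, plum, jade} hit every group.
The groups T1, T5, T7 are pairwise disjoint, so any hitting set needs a separate item for each — at least 3. Hence 3 is optimal.

3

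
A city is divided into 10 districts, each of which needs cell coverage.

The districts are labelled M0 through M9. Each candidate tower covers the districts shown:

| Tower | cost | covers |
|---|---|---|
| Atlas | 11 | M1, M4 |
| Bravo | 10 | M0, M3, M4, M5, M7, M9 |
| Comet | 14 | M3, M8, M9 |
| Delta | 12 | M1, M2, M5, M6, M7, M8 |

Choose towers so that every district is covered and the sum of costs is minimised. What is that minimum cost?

22

Bravo, Delta together cover every district (Bravo ∪ Delta = {M0, M1, M2, M3, M4, M5, M6, M7, M8, M9}); total cost 10 + 12 = 22.
No covering selection has total cost below 22.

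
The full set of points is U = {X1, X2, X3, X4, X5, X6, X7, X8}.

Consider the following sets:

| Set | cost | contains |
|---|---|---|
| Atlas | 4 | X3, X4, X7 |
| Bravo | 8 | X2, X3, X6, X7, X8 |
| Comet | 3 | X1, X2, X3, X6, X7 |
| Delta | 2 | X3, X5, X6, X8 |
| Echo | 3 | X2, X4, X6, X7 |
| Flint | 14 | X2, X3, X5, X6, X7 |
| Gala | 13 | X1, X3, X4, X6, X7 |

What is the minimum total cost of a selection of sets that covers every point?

8

Comet, Delta, Echo together cover every point (Comet ∪ Delta ∪ Echo = {X1, X2, X3, X4, X5, X6, X7, X8}); total cost 3 + 2 + 3 = 8.
No covering selection has total cost below 8.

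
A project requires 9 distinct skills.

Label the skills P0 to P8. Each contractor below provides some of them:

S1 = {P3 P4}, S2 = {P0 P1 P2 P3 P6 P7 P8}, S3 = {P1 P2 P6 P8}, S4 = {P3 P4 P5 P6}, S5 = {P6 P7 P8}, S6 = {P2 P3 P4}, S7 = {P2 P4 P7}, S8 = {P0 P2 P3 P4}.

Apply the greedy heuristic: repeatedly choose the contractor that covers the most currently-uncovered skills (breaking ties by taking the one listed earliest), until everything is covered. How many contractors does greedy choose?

2

Greedy: pick S2 (covers 7 new) → pick S4 (covers 2 new). Total picks: 2.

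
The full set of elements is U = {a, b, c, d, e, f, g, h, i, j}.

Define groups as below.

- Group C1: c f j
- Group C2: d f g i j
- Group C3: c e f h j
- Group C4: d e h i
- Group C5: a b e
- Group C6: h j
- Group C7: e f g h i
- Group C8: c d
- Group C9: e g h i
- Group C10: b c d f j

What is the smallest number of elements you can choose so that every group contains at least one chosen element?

T = {d, e, j} meets every group (each contains at least one member of T), and |T| = 3.
The groups C5, C6, C8 are pairwise disjoint, so any hitting set needs a separate element for each — at least 3. Hence 3 is optimal.

3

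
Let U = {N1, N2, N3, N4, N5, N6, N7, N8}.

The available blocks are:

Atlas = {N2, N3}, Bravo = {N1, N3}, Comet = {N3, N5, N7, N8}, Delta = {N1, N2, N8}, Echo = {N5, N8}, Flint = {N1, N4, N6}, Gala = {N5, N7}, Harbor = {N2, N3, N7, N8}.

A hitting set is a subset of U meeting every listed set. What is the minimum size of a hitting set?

The 3 points {N1, N3, N5} hit every block.
The blocks Atlas, Echo, Flint are pairwise disjoint, so any hitting set needs a separate point for each — at least 3. Hence 3 is optimal.

3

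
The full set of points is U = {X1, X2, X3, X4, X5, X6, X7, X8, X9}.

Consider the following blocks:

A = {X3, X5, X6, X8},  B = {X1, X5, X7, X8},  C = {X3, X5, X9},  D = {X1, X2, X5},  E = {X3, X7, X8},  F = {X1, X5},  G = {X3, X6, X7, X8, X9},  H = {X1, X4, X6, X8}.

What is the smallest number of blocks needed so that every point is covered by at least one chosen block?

Take {D, G, H}. Their union is {X1, X2, X3, X4, X5, X6, X7, X8, X9}, which is all 9 points.
Only D contains X2, so D is forced; the remaining 6 points need at least 2 more blocks (each remaining block adds at most 5) — so at least 3 blocks are needed, and 3 is optimal.

3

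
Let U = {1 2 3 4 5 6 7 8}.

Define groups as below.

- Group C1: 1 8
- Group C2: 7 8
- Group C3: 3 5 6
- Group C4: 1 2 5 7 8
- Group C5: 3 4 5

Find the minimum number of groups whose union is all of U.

3

Take {C3, C4, C5}. Their union is {1, 2, 3, 4, 5, 6, 7, 8}, which is all 8 items.
Only C4 contains 2, so C4 is forced; the remaining 3 items need at least 2 more groups (each remaining group adds at most 2) — so at least 3 groups are needed, and 3 is optimal.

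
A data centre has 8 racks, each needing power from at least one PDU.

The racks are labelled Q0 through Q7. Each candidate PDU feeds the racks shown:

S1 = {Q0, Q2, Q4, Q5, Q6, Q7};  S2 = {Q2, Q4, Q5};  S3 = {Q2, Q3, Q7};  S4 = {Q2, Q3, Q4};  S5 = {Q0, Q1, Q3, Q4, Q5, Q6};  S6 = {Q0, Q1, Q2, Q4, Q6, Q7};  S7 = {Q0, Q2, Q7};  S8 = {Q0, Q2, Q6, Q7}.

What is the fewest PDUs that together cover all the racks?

2

S5 and S7 together: S5 ∪ S7 = {Q0, Q1, Q2, Q3, Q4, Q5, Q6, Q7} — every rack is covered.
No single PDU has all 8 racks (the largest, S1, has 6), so 2 is optimal.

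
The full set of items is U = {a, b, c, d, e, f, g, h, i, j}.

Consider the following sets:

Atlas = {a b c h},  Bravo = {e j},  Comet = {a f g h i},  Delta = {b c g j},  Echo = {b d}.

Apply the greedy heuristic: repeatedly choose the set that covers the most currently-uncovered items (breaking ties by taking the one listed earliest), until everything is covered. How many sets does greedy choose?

4

Greedy: pick Comet (covers 5 new) → pick Delta (covers 3 new) → pick Bravo (covers 1 new) → pick Echo (covers 1 new). Total picks: 4.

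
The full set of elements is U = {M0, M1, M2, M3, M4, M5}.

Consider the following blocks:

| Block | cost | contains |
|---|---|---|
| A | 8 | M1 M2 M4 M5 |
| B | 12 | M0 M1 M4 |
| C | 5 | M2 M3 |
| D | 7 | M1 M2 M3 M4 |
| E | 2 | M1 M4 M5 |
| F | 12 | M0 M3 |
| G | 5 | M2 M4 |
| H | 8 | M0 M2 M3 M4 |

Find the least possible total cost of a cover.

10

E, H together cover every element (E ∪ H = {M0, M1, M2, M3, M4, M5}); total cost 2 + 8 = 10.
The greedy pick E, C, H costs 15; no covering selection beats 10.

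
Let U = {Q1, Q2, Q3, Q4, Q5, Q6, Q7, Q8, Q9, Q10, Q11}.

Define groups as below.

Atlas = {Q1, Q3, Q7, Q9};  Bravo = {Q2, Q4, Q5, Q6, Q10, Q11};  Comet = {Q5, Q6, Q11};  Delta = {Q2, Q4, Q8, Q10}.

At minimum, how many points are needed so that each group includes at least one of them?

The 3 points {Q5, Q8, Q9} hit every group.
The groups Atlas, Comet, Delta are pairwise disjoint, so any hitting set needs a separate point for each — at least 3. Hence 3 is optimal.

3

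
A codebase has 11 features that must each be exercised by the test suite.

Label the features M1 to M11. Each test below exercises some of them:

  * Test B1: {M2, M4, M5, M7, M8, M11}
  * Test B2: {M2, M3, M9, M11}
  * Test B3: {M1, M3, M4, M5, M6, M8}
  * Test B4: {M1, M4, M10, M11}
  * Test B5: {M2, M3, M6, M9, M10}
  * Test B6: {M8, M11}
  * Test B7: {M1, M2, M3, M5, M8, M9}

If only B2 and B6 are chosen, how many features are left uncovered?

6

Union of B2, B6 = {M2, M3, M8, M9, M11}.
Not covered: M1, M4, M5, M6, M7, M10 — 6 features.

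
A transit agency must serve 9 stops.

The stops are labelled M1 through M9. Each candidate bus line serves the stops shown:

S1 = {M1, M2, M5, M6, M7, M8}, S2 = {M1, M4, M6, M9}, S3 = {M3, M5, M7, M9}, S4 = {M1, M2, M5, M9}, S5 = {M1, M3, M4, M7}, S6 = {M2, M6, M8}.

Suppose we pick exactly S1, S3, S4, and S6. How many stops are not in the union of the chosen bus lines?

Union of S1, S3, S4, S6 = {M1, M2, M3, M5, M6, M7, M8, M9}.
Not covered: M4 — 1 stop.

1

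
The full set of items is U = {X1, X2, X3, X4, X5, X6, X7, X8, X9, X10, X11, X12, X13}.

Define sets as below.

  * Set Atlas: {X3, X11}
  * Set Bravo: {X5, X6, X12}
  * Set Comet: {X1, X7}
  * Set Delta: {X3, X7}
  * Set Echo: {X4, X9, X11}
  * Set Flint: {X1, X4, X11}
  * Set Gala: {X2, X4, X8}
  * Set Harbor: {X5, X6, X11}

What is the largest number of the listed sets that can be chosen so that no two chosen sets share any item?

Atlas, Bravo, Comet, Gala are pairwise disjoint (Atlas={X3,X11}; Bravo={X5,X6,X12}; Comet={X1,X7}; Gala={X2,X4,X8}).
Every remaining set overlaps one of these, and no 5 of the listed sets are pairwise disjoint, so 4 is the maximum.

4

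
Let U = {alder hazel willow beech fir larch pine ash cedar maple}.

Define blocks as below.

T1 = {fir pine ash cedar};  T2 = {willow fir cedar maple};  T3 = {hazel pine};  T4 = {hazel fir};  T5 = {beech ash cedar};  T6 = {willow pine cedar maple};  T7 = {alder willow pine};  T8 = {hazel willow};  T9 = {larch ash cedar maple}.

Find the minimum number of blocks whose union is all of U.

T4, T5, T7, and T9 cover everything between them: the union {alder, hazel, willow, beech, fir, larch, pine, ash, cedar, maple} is all of U.
Only T5 contains beech, so T5 is forced; the remaining 7 items need at least 3 more blocks (each remaining block adds at most 3) — so at least 4 blocks are needed, and 4 is optimal.

4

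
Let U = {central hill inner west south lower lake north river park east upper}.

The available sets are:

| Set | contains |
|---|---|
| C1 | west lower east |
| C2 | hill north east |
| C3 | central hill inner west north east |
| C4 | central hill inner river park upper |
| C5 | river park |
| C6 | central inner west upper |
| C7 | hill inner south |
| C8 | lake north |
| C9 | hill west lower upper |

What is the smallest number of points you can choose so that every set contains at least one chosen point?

4

Take H = {inner, west, north, park}. Each listed set contains at least one of these, so H is a hitting set of size 4.
The sets C1, C5, C7, C8 are pairwise disjoint, so any hitting set needs a separate point for each — at least 4. Hence 4 is optimal.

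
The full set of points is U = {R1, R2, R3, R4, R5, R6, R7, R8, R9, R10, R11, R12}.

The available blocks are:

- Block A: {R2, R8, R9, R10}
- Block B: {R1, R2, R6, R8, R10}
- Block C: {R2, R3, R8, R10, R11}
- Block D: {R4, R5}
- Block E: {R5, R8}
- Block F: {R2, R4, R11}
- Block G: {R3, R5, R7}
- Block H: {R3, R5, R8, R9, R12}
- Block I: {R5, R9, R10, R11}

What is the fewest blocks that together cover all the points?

4

B, F, G, and H cover everything between them: the union {R1, R2, R3, R4, R5, R6, R7, R8, R9, R10, R11, R12} is all of U.
No 3 of the 9 blocks cover everything (all 84 combinations miss at least one point), so 4 is optimal.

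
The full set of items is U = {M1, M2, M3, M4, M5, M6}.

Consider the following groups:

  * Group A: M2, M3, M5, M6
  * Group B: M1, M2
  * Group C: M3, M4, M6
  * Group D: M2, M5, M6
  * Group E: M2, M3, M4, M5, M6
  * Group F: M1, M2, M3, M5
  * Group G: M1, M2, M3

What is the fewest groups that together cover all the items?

2

E and F together: E ∪ F = {M1, M2, M3, M4, M5, M6} — every item is covered.
No single group has all 6 items (the largest, E, has 5), so 2 is optimal.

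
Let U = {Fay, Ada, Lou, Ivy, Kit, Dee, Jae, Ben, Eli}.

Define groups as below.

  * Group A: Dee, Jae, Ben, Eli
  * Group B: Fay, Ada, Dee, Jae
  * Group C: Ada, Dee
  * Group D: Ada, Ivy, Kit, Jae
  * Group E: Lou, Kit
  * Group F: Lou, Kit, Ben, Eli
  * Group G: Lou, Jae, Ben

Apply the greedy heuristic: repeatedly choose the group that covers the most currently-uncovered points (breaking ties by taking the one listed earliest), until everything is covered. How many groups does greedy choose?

4

Greedy: pick A (covers 4 new) → pick D (covers 3 new) → pick B (covers 1 new) → pick E (covers 1 new). Total picks: 4.
(The true minimum cover uses only 3 groups, so greedy is not optimal here.)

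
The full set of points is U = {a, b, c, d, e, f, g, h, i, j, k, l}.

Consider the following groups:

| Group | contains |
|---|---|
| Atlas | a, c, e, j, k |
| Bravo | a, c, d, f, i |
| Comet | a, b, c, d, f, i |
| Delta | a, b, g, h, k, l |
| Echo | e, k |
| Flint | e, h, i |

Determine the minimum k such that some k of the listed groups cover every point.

Atlas and Comet and Delta together: Atlas ∪ Comet ∪ Delta = {a, b, c, d, e, f, g, h, i, j, k, l} — every point is covered.
Only Delta contains g, so Delta is forced; the remaining 6 points need at least 2 more groups (each remaining group adds at most 4) — so at least 3 groups are needed, and 3 is optimal.

3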